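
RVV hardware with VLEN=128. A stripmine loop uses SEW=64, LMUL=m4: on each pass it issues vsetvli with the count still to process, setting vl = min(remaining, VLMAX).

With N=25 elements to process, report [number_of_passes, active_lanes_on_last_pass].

[iterations, last_vl] = [4, 1]

VLMAX = (128 × 4) / 64 = 8 lanes
25 elements at 8/iter → 4 passes, remainder 1 on the last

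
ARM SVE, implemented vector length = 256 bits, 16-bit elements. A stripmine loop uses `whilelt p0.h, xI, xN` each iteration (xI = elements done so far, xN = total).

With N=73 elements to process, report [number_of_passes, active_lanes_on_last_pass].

register lanes = 256/16 = 16
73 elements at 16/iter → 5 passes, remainder 9 on the last

[iterations, last_vl] = [5, 9]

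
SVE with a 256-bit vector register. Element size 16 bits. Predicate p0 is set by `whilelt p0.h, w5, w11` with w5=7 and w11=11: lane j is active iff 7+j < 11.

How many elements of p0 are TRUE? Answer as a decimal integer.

vl = 4

lane count: 256 div 16 = 16
p0[j] = (7+j < 11); true for j=0..3 → 4 lanes set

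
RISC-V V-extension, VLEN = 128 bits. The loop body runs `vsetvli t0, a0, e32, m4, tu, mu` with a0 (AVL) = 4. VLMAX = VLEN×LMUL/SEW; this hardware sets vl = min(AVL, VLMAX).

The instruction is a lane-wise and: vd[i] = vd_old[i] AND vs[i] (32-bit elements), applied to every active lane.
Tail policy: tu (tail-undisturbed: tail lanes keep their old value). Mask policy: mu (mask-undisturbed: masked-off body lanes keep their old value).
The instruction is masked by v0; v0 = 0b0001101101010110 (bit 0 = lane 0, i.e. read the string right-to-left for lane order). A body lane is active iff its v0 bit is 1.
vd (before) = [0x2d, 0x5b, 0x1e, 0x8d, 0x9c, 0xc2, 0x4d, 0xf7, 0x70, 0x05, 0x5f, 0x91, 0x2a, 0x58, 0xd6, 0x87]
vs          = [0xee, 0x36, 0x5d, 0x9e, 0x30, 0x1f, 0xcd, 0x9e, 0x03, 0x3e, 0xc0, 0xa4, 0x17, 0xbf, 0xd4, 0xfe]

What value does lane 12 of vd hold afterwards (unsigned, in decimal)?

lanes per group: 128·4/32 = 16
AVL=4 ≤ VLMAX=16, so vl = 4
vd[0] mask-off/keep -> 0x2d
vd[1] and(0x5b,0x36) -> 0x12
vd[2] and(0x1e,0x5d) -> 0x1c
vd[3] mask-off/keep -> 0x8d
vd[4] tail/keep -> 0x9c
vd[5] tail/keep -> 0xc2
vd[6] tail/keep -> 0x4d
vd[7] tail/keep -> 0xf7
vd[8] tail/keep -> 0x70
vd[9] tail/keep -> 0x05
vd[10] tail/keep -> 0x5f
vd[11] tail/keep -> 0x91
vd[12] tail/keep -> 0x2a
vd[13] tail/keep -> 0x58
vd[14] tail/keep -> 0xd6
vd[15] tail/keep -> 0x87

vd[12] = 42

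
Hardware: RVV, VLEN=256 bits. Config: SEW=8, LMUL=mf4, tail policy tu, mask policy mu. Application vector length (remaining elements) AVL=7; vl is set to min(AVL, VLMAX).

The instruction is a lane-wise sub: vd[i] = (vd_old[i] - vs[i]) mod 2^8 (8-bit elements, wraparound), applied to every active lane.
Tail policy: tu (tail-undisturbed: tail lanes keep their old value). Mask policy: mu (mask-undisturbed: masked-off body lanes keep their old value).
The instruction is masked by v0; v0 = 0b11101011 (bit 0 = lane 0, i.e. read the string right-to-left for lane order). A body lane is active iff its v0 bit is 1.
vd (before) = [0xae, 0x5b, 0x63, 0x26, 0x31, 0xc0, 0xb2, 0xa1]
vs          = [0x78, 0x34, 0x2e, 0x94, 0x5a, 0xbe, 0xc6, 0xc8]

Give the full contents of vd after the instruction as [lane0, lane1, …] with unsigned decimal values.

VLMAX = VLEN×LMUL/SEW = 256×1/4/8 = 8
vl ← min(7, 8) = 7
vd[0] sub(0xae,0x78) -> 0x36
vd[1] sub(0x5b,0x34) -> 0x27
vd[2] mask-off/keep -> 0x63
vd[3] sub(0x26,0x94) -> 0x92
vd[4] mask-off/keep -> 0x31
vd[5] sub(0xc0,0xbe) -> 0x02
vd[6] sub(0xb2,0xc6) -> 0xec
vd[7] tail/keep -> 0xa1

vd = [54, 39, 99, 146, 49, 2, 236, 161]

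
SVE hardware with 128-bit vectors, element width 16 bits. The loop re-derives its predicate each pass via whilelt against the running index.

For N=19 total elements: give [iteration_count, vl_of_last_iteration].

[iterations, last_vl] = [3, 3]

register lanes = 128/16 = 8
iterations = ceil(19/8) = 3; final-pass vl = 3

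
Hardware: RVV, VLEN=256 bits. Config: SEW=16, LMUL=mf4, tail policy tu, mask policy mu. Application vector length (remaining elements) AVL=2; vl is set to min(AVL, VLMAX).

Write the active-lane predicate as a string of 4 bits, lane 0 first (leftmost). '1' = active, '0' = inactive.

predicate = 1100

VLMAX = VLEN×LMUL/SEW = 256×1/4/16 = 4
AVL=2 ≤ VLMAX=4, so vl = 2
bits (lane 0 leftmost): 1100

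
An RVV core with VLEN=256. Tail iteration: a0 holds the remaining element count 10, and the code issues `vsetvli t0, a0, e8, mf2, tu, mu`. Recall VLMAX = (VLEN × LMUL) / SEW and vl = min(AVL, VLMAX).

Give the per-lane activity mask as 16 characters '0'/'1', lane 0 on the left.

lanes per group: 256·1/2/8 = 16
vl ← min(10, 16) = 10
bits (lane 0 leftmost): 1111111111000000

predicate = 1111111111000000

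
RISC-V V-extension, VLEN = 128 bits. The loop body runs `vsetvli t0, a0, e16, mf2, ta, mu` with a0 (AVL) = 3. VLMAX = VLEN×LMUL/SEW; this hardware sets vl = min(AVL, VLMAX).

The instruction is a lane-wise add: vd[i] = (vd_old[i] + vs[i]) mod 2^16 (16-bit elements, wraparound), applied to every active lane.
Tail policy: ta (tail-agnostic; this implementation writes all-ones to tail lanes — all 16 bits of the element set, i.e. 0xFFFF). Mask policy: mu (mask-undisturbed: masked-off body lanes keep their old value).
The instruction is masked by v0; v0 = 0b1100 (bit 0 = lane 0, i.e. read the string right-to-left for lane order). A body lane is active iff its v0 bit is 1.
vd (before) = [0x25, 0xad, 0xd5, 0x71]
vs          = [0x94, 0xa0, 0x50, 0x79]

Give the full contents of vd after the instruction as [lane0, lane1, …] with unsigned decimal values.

vd = [37, 173, 293, 65535]

VLMAX = (128 × 1/2) / 16 = 4 lanes
vl = min(AVL, VLMAX) = min(3, 4) = 3
lane  0: mask-off/keep ⇒ 0x25
lane  1: mask-off/keep ⇒ 0xad
lane  2: add(0xd5,0x50) ⇒ 0x125
lane  3: tail/ones ⇒ 0xffff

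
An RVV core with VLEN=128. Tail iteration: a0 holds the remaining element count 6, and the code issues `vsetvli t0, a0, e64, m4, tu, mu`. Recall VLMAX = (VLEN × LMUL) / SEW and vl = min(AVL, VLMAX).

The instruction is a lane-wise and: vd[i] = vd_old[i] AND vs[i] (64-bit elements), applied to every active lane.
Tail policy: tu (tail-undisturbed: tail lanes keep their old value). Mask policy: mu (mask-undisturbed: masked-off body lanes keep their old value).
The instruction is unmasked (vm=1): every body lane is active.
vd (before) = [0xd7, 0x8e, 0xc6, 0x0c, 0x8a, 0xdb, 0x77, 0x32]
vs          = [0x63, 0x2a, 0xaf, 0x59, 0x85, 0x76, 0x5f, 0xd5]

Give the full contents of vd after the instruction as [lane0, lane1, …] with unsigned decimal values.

vd = [67, 10, 134, 8, 128, 82, 119, 50]

lanes per group: 128·4/64 = 8
vl ← min(6, 8) = 6
  i=0: and(0xd7,0x63) → 67
  i=1: and(0x8e,0x2a) → 10
  i=2: and(0xc6,0xaf) → 134
  i=3: and(0x0c,0x59) → 8
  i=4: and(0x8a,0x85) → 128
  i=5: and(0xdb,0x76) → 82
  i=6: tail/keep → 119
  i=7: tail/keep → 50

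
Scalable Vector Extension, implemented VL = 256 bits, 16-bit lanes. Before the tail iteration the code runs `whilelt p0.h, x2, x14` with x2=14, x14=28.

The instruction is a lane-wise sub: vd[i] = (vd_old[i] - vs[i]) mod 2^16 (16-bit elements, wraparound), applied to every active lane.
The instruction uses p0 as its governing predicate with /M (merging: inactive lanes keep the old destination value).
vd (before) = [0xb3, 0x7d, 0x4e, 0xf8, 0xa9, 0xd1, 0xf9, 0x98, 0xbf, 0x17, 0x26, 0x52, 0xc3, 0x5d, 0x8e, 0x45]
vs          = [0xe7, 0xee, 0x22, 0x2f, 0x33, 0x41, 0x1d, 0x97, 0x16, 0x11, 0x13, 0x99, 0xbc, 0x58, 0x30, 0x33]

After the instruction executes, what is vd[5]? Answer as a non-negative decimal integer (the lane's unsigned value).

vd[5] = 144

register lanes = 256/16 = 16
whilelt: lane j active iff 14+j < 28 → j < 14 → 14 active
  i=0: sub(0xb3,0xe7) → 65484
  i=1: sub(0x7d,0xee) → 65423
  i=2: sub(0x4e,0x22) → 44
  i=3: sub(0xf8,0x2f) → 201
  i=4: sub(0xa9,0x33) → 118
  i=5: sub(0xd1,0x41) → 144
  i=6: sub(0xf9,0x1d) → 220
  i=7: sub(0x98,0x97) → 1
  i=8: sub(0xbf,0x16) → 169
  i=9: sub(0x17,0x11) → 6
  i=10: sub(0x26,0x13) → 19
  i=11: sub(0x52,0x99) → 65465
  i=12: sub(0xc3,0xbc) → 7
  i=13: sub(0x5d,0x58) → 5
  i=14: tail/keep → 142
  i=15: tail/keep → 69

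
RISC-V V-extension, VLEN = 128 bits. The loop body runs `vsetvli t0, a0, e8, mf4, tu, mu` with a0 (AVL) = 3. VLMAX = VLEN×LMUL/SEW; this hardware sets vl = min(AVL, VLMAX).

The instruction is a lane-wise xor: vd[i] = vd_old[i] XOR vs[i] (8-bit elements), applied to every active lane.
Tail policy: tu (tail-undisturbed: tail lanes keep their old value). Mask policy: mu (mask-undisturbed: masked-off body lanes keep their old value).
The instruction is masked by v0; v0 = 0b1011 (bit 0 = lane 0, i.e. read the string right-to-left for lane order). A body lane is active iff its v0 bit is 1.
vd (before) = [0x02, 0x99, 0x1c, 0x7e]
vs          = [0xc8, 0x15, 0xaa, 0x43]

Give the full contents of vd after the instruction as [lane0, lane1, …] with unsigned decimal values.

vd = [202, 140, 28, 126]

VLMAX = (128 × 1/4) / 8 = 4 lanes
AVL=3 ≤ VLMAX=4, so vl = 3
[0] xor(0x02,0xc8) = 0xca
[1] xor(0x99,0x15) = 0x8c
[2] mask-off/keep = 0x1c
[3] tail/keep = 0x7e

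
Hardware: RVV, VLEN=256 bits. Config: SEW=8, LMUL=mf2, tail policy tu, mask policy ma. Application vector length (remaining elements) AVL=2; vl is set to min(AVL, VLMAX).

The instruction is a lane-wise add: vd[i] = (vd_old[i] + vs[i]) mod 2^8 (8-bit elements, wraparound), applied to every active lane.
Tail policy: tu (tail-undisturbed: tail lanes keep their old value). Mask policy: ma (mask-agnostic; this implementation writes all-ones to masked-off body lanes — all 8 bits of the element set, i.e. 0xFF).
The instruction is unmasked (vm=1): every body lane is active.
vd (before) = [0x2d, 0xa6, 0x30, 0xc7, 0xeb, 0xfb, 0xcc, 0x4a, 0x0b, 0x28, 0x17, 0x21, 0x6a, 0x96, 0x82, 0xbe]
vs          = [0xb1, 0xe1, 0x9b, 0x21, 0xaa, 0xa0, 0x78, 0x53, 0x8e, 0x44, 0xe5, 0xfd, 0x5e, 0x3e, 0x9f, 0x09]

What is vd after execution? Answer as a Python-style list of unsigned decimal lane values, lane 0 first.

vd = [222, 135, 48, 199, 235, 251, 204, 74, 11, 40, 23, 33, 106, 150, 130, 190]

VLMAX = (256 × 1/2) / 8 = 16 lanes
vl ← min(2, 16) = 2
[0] add(0x2d,0xb1) = 0xde
[1] add(0xa6,0xe1) = 0x87
[2] tail/keep = 0x30
[3] tail/keep = 0xc7
[4] tail/keep = 0xeb
[5] tail/keep = 0xfb
[6] tail/keep = 0xcc
[7] tail/keep = 0x4a
[8] tail/keep = 0x0b
[9] tail/keep = 0x28
[10] tail/keep = 0x17
[11] tail/keep = 0x21
[12] tail/keep = 0x6a
[13] tail/keep = 0x96
[14] tail/keep = 0x82
[15] tail/keep = 0xbe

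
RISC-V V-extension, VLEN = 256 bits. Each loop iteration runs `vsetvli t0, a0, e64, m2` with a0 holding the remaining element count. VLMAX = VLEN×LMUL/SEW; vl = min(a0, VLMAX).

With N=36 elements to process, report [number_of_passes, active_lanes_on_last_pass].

lanes per group: 256·2/64 = 8
36 elements at 8/iter → 5 passes, remainder 4 on the last

[iterations, last_vl] = [5, 4]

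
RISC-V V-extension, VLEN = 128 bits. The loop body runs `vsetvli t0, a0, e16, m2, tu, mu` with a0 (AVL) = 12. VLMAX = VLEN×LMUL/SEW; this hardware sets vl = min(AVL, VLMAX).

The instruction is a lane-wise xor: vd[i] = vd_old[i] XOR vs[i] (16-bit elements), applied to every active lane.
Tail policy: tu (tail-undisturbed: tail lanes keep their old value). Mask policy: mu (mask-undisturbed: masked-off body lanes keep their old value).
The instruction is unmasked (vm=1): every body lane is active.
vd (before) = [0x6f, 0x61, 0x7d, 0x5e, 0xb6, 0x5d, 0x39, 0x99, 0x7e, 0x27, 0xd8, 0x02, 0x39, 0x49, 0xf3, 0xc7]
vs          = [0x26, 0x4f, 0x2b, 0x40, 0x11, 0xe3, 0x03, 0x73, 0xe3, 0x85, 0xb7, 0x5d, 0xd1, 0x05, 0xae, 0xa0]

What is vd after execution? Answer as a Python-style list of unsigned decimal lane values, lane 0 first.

vd = [73, 46, 86, 30, 167, 190, 58, 234, 157, 162, 111, 95, 57, 73, 243, 199]

VLMAX = VLEN×LMUL/SEW = 128×2/16 = 16
vl ← min(12, 16) = 12
[0] xor(0x6f,0x26) = 0x49
[1] xor(0x61,0x4f) = 0x2e
[2] xor(0x7d,0x2b) = 0x56
[3] xor(0x5e,0x40) = 0x1e
[4] xor(0xb6,0x11) = 0xa7
[5] xor(0x5d,0xe3) = 0xbe
[6] xor(0x39,0x03) = 0x3a
[7] xor(0x99,0x73) = 0xea
[8] xor(0x7e,0xe3) = 0x9d
[9] xor(0x27,0x85) = 0xa2
[10] xor(0xd8,0xb7) = 0x6f
[11] xor(0x02,0x5d) = 0x5f
[12] tail/keep = 0x39
[13] tail/keep = 0x49
[14] tail/keep = 0xf3
[15] tail/keep = 0xc7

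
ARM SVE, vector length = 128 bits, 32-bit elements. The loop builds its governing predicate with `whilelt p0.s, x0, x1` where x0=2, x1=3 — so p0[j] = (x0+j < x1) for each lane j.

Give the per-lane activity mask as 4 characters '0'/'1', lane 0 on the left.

predicate = 1000

register lanes = 128/32 = 4
whilelt: lane j active iff 2+j < 3 → j < 1 → 1 active
bits (lane 0 leftmost): 1000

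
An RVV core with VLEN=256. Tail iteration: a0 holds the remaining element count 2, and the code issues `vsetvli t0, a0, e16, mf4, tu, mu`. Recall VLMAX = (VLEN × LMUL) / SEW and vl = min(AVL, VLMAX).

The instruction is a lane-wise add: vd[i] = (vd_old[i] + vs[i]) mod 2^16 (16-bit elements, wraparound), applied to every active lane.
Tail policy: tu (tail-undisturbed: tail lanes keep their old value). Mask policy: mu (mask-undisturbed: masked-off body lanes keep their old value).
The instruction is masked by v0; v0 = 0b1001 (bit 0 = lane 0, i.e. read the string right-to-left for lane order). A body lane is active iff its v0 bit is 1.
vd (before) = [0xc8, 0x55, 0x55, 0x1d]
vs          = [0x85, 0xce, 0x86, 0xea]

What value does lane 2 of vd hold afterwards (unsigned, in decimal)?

vd[2] = 85

lanes per group: 256·1/4/16 = 4
vl ← min(2, 4) = 2
  i=0: add(0xc8,0x85) → 333
  i=1: mask-off/keep → 85
  i=2: tail/keep → 85
  i=3: tail/keep → 29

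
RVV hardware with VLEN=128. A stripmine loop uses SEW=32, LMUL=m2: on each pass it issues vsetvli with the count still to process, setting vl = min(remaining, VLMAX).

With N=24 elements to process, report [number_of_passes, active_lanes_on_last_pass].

VLMAX = VLEN×LMUL/SEW = 128×2/32 = 8
iterations = ceil(24/8) = 3; final-pass vl = 8

[iterations, last_vl] = [3, 8]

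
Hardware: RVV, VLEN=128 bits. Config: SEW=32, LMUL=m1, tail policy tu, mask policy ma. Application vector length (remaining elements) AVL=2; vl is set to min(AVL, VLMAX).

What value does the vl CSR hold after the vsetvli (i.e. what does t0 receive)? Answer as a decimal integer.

VLMAX = (128 × 1) / 32 = 4 lanes
AVL=2 ≤ VLMAX=4, so vl = 2

vl = 2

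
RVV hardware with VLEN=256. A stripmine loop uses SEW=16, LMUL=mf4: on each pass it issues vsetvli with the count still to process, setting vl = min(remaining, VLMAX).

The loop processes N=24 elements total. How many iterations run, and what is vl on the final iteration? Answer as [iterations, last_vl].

[iterations, last_vl] = [6, 4]

VLMAX = (256 × 1/4) / 16 = 4 lanes
N=24: ⌈24/4⌉ = 6 iters; last vl = 24 − 5×4 = 4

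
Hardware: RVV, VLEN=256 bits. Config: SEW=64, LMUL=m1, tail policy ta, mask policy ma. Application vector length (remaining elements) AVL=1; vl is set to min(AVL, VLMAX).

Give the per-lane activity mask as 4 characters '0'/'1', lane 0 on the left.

VLMAX = VLEN×LMUL/SEW = 256×1/64 = 4
vl ← min(1, 4) = 1
bits (lane 0 leftmost): 1000

predicate = 1000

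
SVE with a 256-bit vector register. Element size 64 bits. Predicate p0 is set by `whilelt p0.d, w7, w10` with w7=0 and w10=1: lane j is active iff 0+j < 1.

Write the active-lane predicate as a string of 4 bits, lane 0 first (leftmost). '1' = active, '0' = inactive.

256-bit reg / 64-bit elem → 4 lanes
whilelt: lane j active iff 0+j < 1 → j < 1 → 1 active
bits (lane 0 leftmost): 1000

predicate = 1000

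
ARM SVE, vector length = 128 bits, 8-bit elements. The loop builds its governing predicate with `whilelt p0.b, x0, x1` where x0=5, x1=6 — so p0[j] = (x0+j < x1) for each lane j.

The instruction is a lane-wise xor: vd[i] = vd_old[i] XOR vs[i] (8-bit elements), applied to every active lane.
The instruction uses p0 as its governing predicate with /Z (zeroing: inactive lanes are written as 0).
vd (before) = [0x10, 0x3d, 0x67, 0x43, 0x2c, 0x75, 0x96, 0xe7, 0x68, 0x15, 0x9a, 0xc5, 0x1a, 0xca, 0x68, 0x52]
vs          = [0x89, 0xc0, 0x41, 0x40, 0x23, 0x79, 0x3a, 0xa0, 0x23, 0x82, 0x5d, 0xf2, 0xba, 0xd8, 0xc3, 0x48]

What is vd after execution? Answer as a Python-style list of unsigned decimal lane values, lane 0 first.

128-bit reg / 8-bit elem → 16 lanes
p0[j] = (5+j < 6); true for j=0..0 → 1 lanes set
  i=0: xor(0x10,0x89) → 153
  i=1: tail/zero → 0
  i=2: tail/zero → 0
  i=3: tail/zero → 0
  i=4: tail/zero → 0
  i=5: tail/zero → 0
  i=6: tail/zero → 0
  i=7: tail/zero → 0
  i=8: tail/zero → 0
  i=9: tail/zero → 0
  i=10: tail/zero → 0
  i=11: tail/zero → 0
  i=12: tail/zero → 0
  i=13: tail/zero → 0
  i=14: tail/zero → 0
  i=15: tail/zero → 0

vd = [153, 0, 0, 0, 0, 0, 0, 0, 0, 0, 0, 0, 0, 0, 0, 0]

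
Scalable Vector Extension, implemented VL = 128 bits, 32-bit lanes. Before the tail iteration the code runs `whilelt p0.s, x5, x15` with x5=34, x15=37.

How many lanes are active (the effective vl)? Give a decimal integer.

vl = 3

128-bit reg / 32-bit elem → 4 lanes
active while 34+j < 37, i.e. j ∈ [0,3) capped at 4 ⇒ 3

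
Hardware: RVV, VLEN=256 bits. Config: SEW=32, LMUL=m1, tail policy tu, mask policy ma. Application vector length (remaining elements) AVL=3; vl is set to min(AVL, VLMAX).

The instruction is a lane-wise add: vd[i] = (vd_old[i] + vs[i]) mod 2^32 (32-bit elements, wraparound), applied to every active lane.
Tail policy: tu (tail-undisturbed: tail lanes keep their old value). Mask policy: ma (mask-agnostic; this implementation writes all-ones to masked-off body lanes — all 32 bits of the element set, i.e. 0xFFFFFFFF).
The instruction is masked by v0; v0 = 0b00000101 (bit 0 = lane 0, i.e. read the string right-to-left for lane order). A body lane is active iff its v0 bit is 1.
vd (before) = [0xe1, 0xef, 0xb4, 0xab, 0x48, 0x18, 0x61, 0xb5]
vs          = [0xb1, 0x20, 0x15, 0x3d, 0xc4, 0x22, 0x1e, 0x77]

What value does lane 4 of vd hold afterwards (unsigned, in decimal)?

vd[4] = 72

VLMAX = (256 × 1) / 32 = 8 lanes
AVL=3 ≤ VLMAX=8, so vl = 3
lane  0: add(0xe1,0xb1) ⇒ 0x192
lane  1: mask-off/ones ⇒ 0xffffffff
lane  2: add(0xb4,0x15) ⇒ 0xc9
lane  3: tail/keep ⇒ 0xab
lane  4: tail/keep ⇒ 0x48
lane  5: tail/keep ⇒ 0x18
lane  6: tail/keep ⇒ 0x61
lane  7: tail/keep ⇒ 0xb5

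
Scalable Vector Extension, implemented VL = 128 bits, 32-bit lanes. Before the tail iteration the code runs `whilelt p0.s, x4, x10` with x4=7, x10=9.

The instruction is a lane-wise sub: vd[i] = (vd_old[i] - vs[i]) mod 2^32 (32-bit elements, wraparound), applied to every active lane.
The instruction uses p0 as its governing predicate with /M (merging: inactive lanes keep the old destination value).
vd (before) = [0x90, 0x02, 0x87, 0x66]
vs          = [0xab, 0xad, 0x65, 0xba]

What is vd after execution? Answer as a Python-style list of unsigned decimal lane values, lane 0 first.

vd = [4294967269, 4294967125, 135, 102]

register lanes = 128/32 = 4
active while 7+j < 9, i.e. j ∈ [0,2) capped at 4 ⇒ 2
  i=0: sub(0x90,0xab) → 4294967269
  i=1: sub(0x02,0xad) → 4294967125
  i=2: tail/keep → 135
  i=3: tail/keep → 102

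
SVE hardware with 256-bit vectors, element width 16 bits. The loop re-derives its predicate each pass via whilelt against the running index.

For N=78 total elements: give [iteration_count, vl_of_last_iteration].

256-bit reg / 16-bit elem → 16 lanes
iterations = ceil(78/16) = 5; final-pass vl = 14

[iterations, last_vl] = [5, 14]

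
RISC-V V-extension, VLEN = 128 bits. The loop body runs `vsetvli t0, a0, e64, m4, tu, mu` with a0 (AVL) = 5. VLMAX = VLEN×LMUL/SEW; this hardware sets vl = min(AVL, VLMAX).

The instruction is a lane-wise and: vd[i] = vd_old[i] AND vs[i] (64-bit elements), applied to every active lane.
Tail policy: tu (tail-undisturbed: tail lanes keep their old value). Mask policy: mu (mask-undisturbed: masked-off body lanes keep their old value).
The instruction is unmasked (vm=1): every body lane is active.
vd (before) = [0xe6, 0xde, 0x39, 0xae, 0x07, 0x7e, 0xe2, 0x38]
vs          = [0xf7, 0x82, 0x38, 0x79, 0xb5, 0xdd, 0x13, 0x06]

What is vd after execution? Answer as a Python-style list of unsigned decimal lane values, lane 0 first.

VLMAX = VLEN×LMUL/SEW = 128×4/64 = 8
vl = min(AVL, VLMAX) = min(5, 8) = 5
lane  0: and(0xe6,0xf7) ⇒ 0xe6
lane  1: and(0xde,0x82) ⇒ 0x82
lane  2: and(0x39,0x38) ⇒ 0x38
lane  3: and(0xae,0x79) ⇒ 0x28
lane  4: and(0x07,0xb5) ⇒ 0x05
lane  5: tail/keep ⇒ 0x7e
lane  6: tail/keep ⇒ 0xe2
lane  7: tail/keep ⇒ 0x38

vd = [230, 130, 56, 40, 5, 126, 226, 56]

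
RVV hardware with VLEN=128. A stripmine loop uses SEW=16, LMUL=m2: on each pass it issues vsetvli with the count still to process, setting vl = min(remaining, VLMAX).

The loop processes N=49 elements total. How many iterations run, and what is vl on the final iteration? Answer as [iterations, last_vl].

[iterations, last_vl] = [4, 1]

VLMAX = VLEN×LMUL/SEW = 128×2/16 = 16
iterations = ceil(49/16) = 4; final-pass vl = 1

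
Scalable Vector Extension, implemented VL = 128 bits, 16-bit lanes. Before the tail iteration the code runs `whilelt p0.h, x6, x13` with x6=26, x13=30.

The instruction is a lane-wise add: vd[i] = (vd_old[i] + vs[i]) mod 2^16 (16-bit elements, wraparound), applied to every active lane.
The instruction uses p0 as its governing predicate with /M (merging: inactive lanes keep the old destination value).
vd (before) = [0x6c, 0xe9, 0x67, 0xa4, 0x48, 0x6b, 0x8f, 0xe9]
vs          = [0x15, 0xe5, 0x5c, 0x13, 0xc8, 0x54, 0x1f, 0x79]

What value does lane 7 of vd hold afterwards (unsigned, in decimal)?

register lanes = 128/16 = 8
active while 26+j < 30, i.e. j ∈ [0,4) capped at 8 ⇒ 4
vd[0] add(0x6c,0x15) -> 0x81
vd[1] add(0xe9,0xe5) -> 0x1ce
vd[2] add(0x67,0x5c) -> 0xc3
vd[3] add(0xa4,0x13) -> 0xb7
vd[4] tail/keep -> 0x48
vd[5] tail/keep -> 0x6b
vd[6] tail/keep -> 0x8f
vd[7] tail/keep -> 0xe9

vd[7] = 233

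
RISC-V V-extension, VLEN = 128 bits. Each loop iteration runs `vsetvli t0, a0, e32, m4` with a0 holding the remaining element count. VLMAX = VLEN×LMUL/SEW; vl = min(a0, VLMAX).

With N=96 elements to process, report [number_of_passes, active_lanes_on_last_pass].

lanes per group: 128·4/32 = 16
iterations = ceil(96/16) = 6; final-pass vl = 16

[iterations, last_vl] = [6, 16]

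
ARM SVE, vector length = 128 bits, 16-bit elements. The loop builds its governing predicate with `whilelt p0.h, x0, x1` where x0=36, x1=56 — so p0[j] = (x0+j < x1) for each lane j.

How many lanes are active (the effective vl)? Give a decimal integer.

vl = 8

lane count: 128 div 16 = 8
whilelt: lane j active iff 36+j < 56 → j < 20 → 8 active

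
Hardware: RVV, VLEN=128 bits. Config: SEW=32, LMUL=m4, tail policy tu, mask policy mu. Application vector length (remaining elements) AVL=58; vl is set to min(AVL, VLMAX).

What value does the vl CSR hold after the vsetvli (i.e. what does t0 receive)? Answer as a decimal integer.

vl = 16

VLMAX = (128 × 4) / 32 = 16 lanes
vl = min(AVL, VLMAX) = min(58, 16) = 16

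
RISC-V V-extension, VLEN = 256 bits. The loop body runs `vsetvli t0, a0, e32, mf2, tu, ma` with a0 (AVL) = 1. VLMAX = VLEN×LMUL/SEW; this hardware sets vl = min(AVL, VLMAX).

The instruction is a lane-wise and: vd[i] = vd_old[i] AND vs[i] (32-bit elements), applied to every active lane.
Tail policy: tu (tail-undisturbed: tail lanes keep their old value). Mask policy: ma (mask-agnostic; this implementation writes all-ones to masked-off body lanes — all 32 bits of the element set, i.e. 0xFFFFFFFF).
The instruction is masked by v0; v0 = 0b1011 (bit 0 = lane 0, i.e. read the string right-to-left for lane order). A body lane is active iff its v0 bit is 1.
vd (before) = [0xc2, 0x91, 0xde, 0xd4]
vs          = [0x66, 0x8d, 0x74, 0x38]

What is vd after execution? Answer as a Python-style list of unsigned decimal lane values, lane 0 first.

vd = [66, 145, 222, 212]

VLMAX = VLEN×LMUL/SEW = 256×1/2/32 = 4
vl = min(AVL, VLMAX) = min(1, 4) = 1
  i=0: and(0xc2,0x66) → 66
  i=1: tail/keep → 145
  i=2: tail/keep → 222
  i=3: tail/keep → 212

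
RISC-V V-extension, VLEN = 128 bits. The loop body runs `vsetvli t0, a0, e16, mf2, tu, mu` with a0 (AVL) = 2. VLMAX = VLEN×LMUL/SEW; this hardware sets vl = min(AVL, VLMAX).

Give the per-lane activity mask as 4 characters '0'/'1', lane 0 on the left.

VLMAX = (128 × 1/2) / 16 = 4 lanes
vl ← min(2, 4) = 2
bits (lane 0 leftmost): 1100

predicate = 1100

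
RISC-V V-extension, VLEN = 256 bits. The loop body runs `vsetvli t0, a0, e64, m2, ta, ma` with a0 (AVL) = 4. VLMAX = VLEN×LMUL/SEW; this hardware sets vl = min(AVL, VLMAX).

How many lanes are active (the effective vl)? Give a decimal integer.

VLMAX = VLEN×LMUL/SEW = 256×2/64 = 8
vl = min(AVL, VLMAX) = min(4, 8) = 4

vl = 4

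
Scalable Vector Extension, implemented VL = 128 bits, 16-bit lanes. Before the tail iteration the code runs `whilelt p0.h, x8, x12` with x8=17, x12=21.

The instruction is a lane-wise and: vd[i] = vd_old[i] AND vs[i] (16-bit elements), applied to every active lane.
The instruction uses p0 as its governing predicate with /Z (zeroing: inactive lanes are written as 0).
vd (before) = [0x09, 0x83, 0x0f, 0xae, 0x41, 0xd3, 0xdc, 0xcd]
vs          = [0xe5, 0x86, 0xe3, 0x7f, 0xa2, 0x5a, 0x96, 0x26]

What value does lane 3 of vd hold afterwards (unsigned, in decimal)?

vd[3] = 46

lane count: 128 div 16 = 8
whilelt: lane j active iff 17+j < 21 → j < 4 → 4 active
vd[0] and(0x09,0xe5) -> 0x01
vd[1] and(0x83,0x86) -> 0x82
vd[2] and(0x0f,0xe3) -> 0x03
vd[3] and(0xae,0x7f) -> 0x2e
vd[4] tail/zero -> 0x00
vd[5] tail/zero -> 0x00
vd[6] tail/zero -> 0x00
vd[7] tail/zero -> 0x00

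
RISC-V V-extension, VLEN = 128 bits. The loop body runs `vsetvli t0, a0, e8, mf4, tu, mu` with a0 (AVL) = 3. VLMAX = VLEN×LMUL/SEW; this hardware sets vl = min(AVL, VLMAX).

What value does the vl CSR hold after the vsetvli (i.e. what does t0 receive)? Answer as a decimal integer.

lanes per group: 128·1/4/8 = 4
vl ← min(3, 4) = 3

vl = 3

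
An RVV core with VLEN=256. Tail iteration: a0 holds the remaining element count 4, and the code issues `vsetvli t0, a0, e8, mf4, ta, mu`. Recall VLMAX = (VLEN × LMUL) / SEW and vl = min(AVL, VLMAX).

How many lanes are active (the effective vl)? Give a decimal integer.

vl = 4

VLMAX = (256 × 1/4) / 8 = 8 lanes
AVL=4 ≤ VLMAX=8, so vl = 4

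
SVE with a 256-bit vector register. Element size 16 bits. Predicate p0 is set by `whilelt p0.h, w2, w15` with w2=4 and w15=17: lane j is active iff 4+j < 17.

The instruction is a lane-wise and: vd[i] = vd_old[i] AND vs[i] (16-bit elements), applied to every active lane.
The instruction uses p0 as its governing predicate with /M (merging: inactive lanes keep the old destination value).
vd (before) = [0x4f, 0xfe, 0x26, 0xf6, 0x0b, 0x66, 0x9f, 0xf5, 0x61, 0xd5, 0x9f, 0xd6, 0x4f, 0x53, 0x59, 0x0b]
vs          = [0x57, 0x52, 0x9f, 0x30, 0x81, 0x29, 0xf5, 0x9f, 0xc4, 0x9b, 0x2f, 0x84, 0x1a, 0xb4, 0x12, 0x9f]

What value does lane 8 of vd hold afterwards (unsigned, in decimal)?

lane count: 256 div 16 = 16
active while 4+j < 17, i.e. j ∈ [0,13) capped at 16 ⇒ 13
  i=0: and(0x4f,0x57) → 71
  i=1: and(0xfe,0x52) → 82
  i=2: and(0x26,0x9f) → 6
  i=3: and(0xf6,0x30) → 48
  i=4: and(0x0b,0x81) → 1
  i=5: and(0x66,0x29) → 32
  i=6: and(0x9f,0xf5) → 149
  i=7: and(0xf5,0x9f) → 149
  i=8: and(0x61,0xc4) → 64
  i=9: and(0xd5,0x9b) → 145
  i=10: and(0x9f,0x2f) → 15
  i=11: and(0xd6,0x84) → 132
  i=12: and(0x4f,0x1a) → 10
  i=13: tail/keep → 83
  i=14: tail/keep → 89
  i=15: tail/keep → 11

vd[8] = 64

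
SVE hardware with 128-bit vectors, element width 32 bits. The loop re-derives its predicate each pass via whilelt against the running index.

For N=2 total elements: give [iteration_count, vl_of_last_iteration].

128-bit reg / 32-bit elem → 4 lanes
2 elements at 4/iter → 1 passes, remainder 2 on the last

[iterations, last_vl] = [1, 2]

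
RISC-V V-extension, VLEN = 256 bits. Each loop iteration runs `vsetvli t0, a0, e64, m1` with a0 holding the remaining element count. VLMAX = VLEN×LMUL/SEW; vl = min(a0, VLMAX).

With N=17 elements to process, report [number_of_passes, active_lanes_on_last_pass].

[iterations, last_vl] = [5, 1]

lanes per group: 256·1/64 = 4
iterations = ceil(17/4) = 5; final-pass vl = 1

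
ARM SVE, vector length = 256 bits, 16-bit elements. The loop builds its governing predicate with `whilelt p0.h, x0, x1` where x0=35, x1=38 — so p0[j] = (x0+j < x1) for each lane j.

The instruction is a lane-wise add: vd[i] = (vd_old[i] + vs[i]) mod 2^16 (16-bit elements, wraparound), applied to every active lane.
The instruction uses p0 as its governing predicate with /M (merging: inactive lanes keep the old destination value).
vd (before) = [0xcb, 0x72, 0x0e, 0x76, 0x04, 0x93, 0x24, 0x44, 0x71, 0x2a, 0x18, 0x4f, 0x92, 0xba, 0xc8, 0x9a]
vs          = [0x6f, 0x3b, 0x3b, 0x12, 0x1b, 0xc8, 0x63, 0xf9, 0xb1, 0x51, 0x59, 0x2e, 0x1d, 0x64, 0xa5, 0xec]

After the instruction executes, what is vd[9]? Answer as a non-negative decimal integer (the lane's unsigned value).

lane count: 256 div 16 = 16
active while 35+j < 38, i.e. j ∈ [0,3) capped at 16 ⇒ 3
[0] add(0xcb,0x6f) = 0x13a
[1] add(0x72,0x3b) = 0xad
[2] add(0x0e,0x3b) = 0x49
[3] tail/keep = 0x76
[4] tail/keep = 0x04
[5] tail/keep = 0x93
[6] tail/keep = 0x24
[7] tail/keep = 0x44
[8] tail/keep = 0x71
[9] tail/keep = 0x2a
[10] tail/keep = 0x18
[11] tail/keep = 0x4f
[12] tail/keep = 0x92
[13] tail/keep = 0xba
[14] tail/keep = 0xc8
[15] tail/keep = 0x9a

vd[9] = 42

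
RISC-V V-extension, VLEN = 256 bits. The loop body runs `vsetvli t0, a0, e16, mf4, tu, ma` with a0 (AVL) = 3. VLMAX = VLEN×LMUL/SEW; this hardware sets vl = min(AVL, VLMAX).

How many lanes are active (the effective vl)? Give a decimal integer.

vl = 3

lanes per group: 256·1/4/16 = 4
vl ← min(3, 4) = 3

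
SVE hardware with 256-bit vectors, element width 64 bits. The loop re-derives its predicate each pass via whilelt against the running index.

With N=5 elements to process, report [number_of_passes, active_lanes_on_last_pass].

register lanes = 256/64 = 4
5 elements at 4/iter → 2 passes, remainder 1 on the last

[iterations, last_vl] = [2, 1]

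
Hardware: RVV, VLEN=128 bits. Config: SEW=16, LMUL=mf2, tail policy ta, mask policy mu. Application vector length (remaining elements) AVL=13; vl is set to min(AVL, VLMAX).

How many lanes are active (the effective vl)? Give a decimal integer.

vl = 4

lanes per group: 128·1/2/16 = 4
AVL=13 > VLMAX=4, so vl = 4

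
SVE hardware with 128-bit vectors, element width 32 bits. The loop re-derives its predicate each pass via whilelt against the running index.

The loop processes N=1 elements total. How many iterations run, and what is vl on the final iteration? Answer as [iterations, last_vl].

[iterations, last_vl] = [1, 1]

register lanes = 128/32 = 4
N=1: ⌈1/4⌉ = 1 iters; last vl = 1 − 0×4 = 1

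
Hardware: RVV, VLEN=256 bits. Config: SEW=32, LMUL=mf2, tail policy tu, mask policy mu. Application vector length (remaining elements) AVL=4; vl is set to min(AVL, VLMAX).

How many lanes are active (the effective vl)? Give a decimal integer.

vl = 4

VLMAX = (256 × 1/2) / 32 = 4 lanes
AVL=4 ≤ VLMAX=4, so vl = 4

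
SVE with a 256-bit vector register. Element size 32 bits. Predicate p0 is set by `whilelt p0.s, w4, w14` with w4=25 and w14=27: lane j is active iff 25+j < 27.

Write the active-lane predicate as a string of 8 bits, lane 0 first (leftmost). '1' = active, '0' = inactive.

predicate = 11000000

register lanes = 256/32 = 8
whilelt: lane j active iff 25+j < 27 → j < 2 → 2 active
bits (lane 0 leftmost): 11000000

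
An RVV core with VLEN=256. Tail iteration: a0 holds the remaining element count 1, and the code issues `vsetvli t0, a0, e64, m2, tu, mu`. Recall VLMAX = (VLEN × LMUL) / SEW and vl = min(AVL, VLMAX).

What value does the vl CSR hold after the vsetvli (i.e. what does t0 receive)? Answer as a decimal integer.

vl = 1

VLMAX = (256 × 2) / 64 = 8 lanes
vl = min(AVL, VLMAX) = min(1, 8) = 1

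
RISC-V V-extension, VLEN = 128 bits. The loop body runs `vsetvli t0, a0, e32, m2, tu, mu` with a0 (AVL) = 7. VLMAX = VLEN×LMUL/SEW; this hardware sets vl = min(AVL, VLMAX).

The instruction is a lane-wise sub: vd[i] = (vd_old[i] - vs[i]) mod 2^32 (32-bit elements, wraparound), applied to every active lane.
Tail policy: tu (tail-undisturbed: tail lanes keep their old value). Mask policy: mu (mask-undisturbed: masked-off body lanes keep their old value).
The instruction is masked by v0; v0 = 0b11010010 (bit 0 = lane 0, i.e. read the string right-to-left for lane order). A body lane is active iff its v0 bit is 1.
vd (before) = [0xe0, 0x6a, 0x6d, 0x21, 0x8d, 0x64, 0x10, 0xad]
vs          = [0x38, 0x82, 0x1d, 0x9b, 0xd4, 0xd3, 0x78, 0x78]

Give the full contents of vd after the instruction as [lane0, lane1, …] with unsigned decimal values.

VLMAX = VLEN×LMUL/SEW = 128×2/32 = 8
vl ← min(7, 8) = 7
  i=0: mask-off/keep → 224
  i=1: sub(0x6a,0x82) → 4294967272
  i=2: mask-off/keep → 109
  i=3: mask-off/keep → 33
  i=4: sub(0x8d,0xd4) → 4294967225
  i=5: mask-off/keep → 100
  i=6: sub(0x10,0x78) → 4294967192
  i=7: tail/keep → 173

vd = [224, 4294967272, 109, 33, 4294967225, 100, 4294967192, 173]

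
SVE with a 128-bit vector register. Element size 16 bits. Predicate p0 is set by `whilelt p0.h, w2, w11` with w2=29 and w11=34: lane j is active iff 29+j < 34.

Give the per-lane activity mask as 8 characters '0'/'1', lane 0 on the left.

predicate = 11111000

register lanes = 128/16 = 8
p0[j] = (29+j < 34); true for j=0..4 → 5 lanes set
bits (lane 0 leftmost): 11111000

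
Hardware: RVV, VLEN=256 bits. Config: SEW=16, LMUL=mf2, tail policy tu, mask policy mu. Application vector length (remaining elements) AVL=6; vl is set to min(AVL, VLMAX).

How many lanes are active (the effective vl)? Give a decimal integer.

lanes per group: 256·1/2/16 = 8
vl = min(AVL, VLMAX) = min(6, 8) = 6

vl = 6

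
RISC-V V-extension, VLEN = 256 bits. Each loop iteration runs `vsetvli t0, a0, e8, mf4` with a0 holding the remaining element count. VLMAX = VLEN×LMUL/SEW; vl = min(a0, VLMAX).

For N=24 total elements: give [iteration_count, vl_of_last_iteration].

lanes per group: 256·1/4/8 = 8
iterations = ceil(24/8) = 3; final-pass vl = 8

[iterations, last_vl] = [3, 8]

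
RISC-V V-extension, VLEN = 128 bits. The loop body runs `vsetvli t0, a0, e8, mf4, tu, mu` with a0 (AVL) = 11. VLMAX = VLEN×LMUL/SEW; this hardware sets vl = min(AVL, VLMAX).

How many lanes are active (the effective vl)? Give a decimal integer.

vl = 4

VLMAX = (128 × 1/4) / 8 = 4 lanes
vl ← min(11, 4) = 4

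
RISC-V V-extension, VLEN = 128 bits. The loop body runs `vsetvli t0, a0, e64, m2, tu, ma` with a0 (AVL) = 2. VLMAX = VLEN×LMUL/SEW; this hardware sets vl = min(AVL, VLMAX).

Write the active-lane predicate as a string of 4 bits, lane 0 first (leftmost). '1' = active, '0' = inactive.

predicate = 1100

lanes per group: 128·2/64 = 4
vl ← min(2, 4) = 2
bits (lane 0 leftmost): 1100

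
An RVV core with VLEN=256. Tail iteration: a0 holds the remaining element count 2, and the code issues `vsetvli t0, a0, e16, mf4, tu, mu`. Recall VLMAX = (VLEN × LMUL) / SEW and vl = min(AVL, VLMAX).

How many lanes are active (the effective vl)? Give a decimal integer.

vl = 2

VLMAX = (256 × 1/4) / 16 = 4 lanes
vl = min(AVL, VLMAX) = min(2, 4) = 2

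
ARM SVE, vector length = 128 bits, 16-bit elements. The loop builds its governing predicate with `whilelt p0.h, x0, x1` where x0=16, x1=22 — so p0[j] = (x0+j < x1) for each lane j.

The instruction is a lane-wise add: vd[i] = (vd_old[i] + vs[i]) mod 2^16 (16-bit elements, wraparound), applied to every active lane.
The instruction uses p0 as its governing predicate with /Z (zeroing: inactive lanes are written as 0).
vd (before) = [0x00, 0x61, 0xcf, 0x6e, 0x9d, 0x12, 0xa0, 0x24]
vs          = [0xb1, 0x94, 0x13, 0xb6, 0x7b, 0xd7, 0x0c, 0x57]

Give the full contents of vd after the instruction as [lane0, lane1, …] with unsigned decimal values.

128-bit reg / 16-bit elem → 8 lanes
active while 16+j < 22, i.e. j ∈ [0,6) capped at 8 ⇒ 6
lane  0: add(0x00,0xb1) ⇒ 0xb1
lane  1: add(0x61,0x94) ⇒ 0xf5
lane  2: add(0xcf,0x13) ⇒ 0xe2
lane  3: add(0x6e,0xb6) ⇒ 0x124
lane  4: add(0x9d,0x7b) ⇒ 0x118
lane  5: add(0x12,0xd7) ⇒ 0xe9
lane  6: tail/zero ⇒ 0x00
lane  7: tail/zero ⇒ 0x00

vd = [177, 245, 226, 292, 280, 233, 0, 0]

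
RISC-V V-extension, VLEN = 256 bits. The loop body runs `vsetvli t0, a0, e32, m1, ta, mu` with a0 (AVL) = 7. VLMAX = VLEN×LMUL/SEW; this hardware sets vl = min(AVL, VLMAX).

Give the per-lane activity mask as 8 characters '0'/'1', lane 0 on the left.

VLMAX = VLEN×LMUL/SEW = 256×1/32 = 8
AVL=7 ≤ VLMAX=8, so vl = 7
bits (lane 0 leftmost): 11111110

predicate = 11111110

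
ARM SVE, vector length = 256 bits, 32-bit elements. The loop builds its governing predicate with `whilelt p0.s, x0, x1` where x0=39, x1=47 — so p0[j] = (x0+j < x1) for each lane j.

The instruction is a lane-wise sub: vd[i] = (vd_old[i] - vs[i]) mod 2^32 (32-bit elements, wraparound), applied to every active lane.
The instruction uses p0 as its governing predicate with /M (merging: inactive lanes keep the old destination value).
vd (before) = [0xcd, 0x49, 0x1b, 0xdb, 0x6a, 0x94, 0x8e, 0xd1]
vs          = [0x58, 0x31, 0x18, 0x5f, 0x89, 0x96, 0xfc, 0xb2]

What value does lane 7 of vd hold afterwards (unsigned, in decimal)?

lane count: 256 div 32 = 8
whilelt: lane j active iff 39+j < 47 → j < 8 → 8 active
  i=0: sub(0xcd,0x58) → 117
  i=1: sub(0x49,0x31) → 24
  i=2: sub(0x1b,0x18) → 3
  i=3: sub(0xdb,0x5f) → 124
  i=4: sub(0x6a,0x89) → 4294967265
  i=5: sub(0x94,0x96) → 4294967294
  i=6: sub(0x8e,0xfc) → 4294967186
  i=7: sub(0xd1,0xb2) → 31

vd[7] = 31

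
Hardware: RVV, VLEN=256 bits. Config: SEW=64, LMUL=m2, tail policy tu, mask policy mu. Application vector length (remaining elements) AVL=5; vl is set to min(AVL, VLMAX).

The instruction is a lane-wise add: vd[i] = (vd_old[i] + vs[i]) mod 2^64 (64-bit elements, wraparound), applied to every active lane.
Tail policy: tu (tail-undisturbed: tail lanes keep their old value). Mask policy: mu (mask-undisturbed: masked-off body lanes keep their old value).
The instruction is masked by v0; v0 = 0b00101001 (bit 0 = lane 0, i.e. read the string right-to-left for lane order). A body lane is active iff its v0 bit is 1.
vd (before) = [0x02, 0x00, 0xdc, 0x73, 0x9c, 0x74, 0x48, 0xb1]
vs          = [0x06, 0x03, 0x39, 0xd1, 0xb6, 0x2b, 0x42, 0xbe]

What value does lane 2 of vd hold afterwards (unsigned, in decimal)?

vd[2] = 220

VLMAX = (256 × 2) / 64 = 8 lanes
vl ← min(5, 8) = 5
vd[0] add(0x02,0x06) -> 0x08
vd[1] mask-off/keep -> 0x00
vd[2] mask-off/keep -> 0xdc
vd[3] add(0x73,0xd1) -> 0x144
vd[4] mask-off/keep -> 0x9c
vd[5] tail/keep -> 0x74
vd[6] tail/keep -> 0x48
vd[7] tail/keep -> 0xb1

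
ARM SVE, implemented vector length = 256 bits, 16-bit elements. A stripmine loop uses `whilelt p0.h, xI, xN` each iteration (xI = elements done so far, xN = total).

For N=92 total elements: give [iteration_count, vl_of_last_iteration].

register lanes = 256/16 = 16
92 elements at 16/iter → 6 passes, remainder 12 on the last

[iterations, last_vl] = [6, 12]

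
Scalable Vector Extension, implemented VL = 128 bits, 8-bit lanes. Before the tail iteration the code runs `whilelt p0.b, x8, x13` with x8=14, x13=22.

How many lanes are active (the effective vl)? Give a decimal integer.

lane count: 128 div 8 = 16
p0[j] = (14+j < 22); true for j=0..7 → 8 lanes set

vl = 8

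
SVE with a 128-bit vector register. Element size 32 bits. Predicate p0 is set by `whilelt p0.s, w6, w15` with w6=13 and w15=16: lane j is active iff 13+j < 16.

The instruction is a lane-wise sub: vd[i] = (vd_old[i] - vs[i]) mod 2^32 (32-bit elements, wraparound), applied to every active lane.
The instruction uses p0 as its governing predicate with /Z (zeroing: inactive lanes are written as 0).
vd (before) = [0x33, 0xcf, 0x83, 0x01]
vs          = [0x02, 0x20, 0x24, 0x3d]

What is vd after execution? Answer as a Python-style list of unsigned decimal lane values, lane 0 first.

vd = [49, 175, 95, 0]

128-bit reg / 32-bit elem → 4 lanes
active while 13+j < 16, i.e. j ∈ [0,3) capped at 4 ⇒ 3
  i=0: sub(0x33,0x02) → 49
  i=1: sub(0xcf,0x20) → 175
  i=2: sub(0x83,0x24) → 95
  i=3: tail/zero → 0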